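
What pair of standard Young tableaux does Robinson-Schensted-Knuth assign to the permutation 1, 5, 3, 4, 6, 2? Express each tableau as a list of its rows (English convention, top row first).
Insert each entry of the permutation into P by Schensted row insertion, recording in Q the position of each new cell.

Insert 1: appended to row 1. P = [[1]].
Insert 5: appended to row 1. P = [[1, 5]].
Insert 3: 3 bumps 5 from row 1; 5 starts row 2. P = [[1, 3], [5]].
Insert 4: appended to row 1. P = [[1, 3, 4], [5]].
Insert 6: appended to row 1. P = [[1, 3, 4, 6], [5]].
Insert 2: 2 bumps 3 from row 1; 3 bumps 5 from row 2; 5 starts row 3. P = [[1, 2, 4, 6], [3], [5]].

So P = [[1, 2, 4, 6], [3], [5]], Q = [[1, 2, 4, 5], [3], [6]].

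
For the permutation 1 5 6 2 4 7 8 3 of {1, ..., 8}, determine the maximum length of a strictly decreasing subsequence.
3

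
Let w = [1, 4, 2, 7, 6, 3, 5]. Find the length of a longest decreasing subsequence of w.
3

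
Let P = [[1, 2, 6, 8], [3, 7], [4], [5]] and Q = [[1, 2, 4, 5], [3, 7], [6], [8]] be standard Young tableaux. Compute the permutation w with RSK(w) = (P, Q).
Reverse the RSK construction: for i from n down to 1, find the cell of Q containing i, remove the entry at that cell from P, and reverse-bump it up through P; the value ejected from row 1 is w(i).

Step i=8: Q has 8 at row 4, column 1; remove 5 from row 4 of P and reverse-bump: 5 enters row 3 and ejects 4; 4 enters row 2 and ejects 3; 3 enters row 1 and ejects 2. So w(8) = 2. P is now [[1, 3, 6, 8], [4, 7], [5]].
Step i=7: Q has 7 at row 2, column 2; remove 7 from row 2 of P and reverse-bump: 7 enters row 1 and ejects 6. So w(7) = 6. P is now [[1, 3, 7, 8], [4], [5]].
Step i=6: Q has 6 at row 3, column 1; remove 5 from row 3 of P and reverse-bump: 5 enters row 2 and ejects 4; 4 enters row 1 and ejects 3. So w(6) = 3. P is now [[1, 4, 7, 8], [5]].
Step i=5: Q has 5 at row 1, column 4; remove that cell from P, ejecting 8. So w(5) = 8. P is now [[1, 4, 7], [5]].
Step i=4: Q has 4 at row 1, column 3; remove that cell from P, ejecting 7. So w(4) = 7. P is now [[1, 4], [5]].
Step i=3: Q has 3 at row 2, column 1; remove 5 from row 2 of P and reverse-bump: 5 enters row 1 and ejects 4. So w(3) = 4. P is now [[1, 5]].
Step i=2: Q has 2 at row 1, column 2; remove that cell from P, ejecting 5. So w(2) = 5. P is now [[1]].
Step i=1: Q has 1 at row 1, column 1; remove that cell from P, ejecting 1. So w(1) = 1. P is now [].

So w = 1 5 4 7 8 3 6 2.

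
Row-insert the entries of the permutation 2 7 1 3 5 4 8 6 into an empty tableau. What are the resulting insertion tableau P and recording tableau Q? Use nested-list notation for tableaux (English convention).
P = [[1, 3, 4, 6], [2, 5, 8], [7]], Q = [[1, 2, 5, 7], [3, 4, 8], [6]]

Insert each entry of the permutation into P by Schensted row insertion, recording in Q the position of each new cell.

After inserting 2: P = [[2]].
After inserting 7: P = [[2, 7]].
After inserting 1: P = [[1, 7], [2]].
After inserting 3: P = [[1, 3], [2, 7]].
After inserting 5: P = [[1, 3, 5], [2, 7]].
After inserting 4: P = [[1, 3, 4], [2, 5], [7]].
After inserting 8: P = [[1, 3, 4, 8], [2, 5], [7]].
After inserting 6: P = [[1, 3, 4, 6], [2, 5, 8], [7]].

So P = [[1, 3, 4, 6], [2, 5, 8], [7]], Q = [[1, 2, 5, 7], [3, 4, 8], [6]].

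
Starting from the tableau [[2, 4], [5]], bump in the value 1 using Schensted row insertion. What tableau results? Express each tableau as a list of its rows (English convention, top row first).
In row 1, 1 replaces 2 (the leftmost entry greater than 1); 2 is bumped to row 2. In row 2, 2 replaces 5 (the leftmost entry greater than 2); 5 is bumped to row 3. 5 starts a new row 3. The new tableau is [[1, 4], [2], [5]].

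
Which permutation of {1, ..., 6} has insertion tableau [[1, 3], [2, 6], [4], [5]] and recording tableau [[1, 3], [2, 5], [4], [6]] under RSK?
Reverse the RSK construction: for i from n down to 1, find the cell of Q containing i, remove the entry at that cell from P, and reverse-bump it up through P; the value ejected from row 1 is w(i).

Step i=6: Q has 6 at row 4, column 1; remove 5 from row 4 of P and reverse-bump: 5 enters row 3 and ejects 4; 4 enters row 2 and ejects 2; 2 enters row 1 and ejects 1. So w(6) = 1. P is now [[2, 3], [4, 6], [5]].
Step i=5: Q has 5 at row 2, column 2; remove 6 from row 2 of P and reverse-bump: 6 enters row 1 and ejects 3. So w(5) = 3. P is now [[2, 6], [4], [5]].
Step i=4: Q has 4 at row 3, column 1; remove 5 from row 3 of P and reverse-bump: 5 enters row 2 and ejects 4; 4 enters row 1 and ejects 2. So w(4) = 2. P is now [[4, 6], [5]].
Step i=3: Q has 3 at row 1, column 2; remove that cell from P, ejecting 6. So w(3) = 6. P is now [[4], [5]].
Step i=2: Q has 2 at row 2, column 1; remove 5 from row 2 of P and reverse-bump: 5 enters row 1 and ejects 4. So w(2) = 4. P is now [[5]].
Step i=1: Q has 1 at row 1, column 1; remove that cell from P, ejecting 5. So w(1) = 5. P is now [].

So w = 5 4 6 2 3 1.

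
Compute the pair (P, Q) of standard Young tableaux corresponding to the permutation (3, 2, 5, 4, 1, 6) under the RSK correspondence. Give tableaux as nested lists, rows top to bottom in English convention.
Insert each entry of the permutation into P by Schensted row insertion, recording in Q the position of each new cell.

Insert 3: appended to row 1. P = [[3]], Q = [[1]].
Insert 2: 2 bumps 3 from row 1; 3 starts row 2. P = [[2], [3]], Q = [[1], [2]].
Insert 5: appended to row 1. P = [[2, 5], [3]], Q = [[1, 3], [2]].
Insert 4: 4 bumps 5 from row 1; 5 appends to row 2. P = [[2, 4], [3, 5]], Q = [[1, 3], [2, 4]].
Insert 1: 1 bumps 2 from row 1; 2 bumps 3 from row 2; 3 starts row 3. P = [[1, 4], [2, 5], [3]], Q = [[1, 3], [2, 4], [5]].
Insert 6: appended to row 1. P = [[1, 4, 6], [2, 5], [3]], Q = [[1, 3, 6], [2, 4], [5]].

So P = [[1, 4, 6], [2, 5], [3]], Q = [[1, 3, 6], [2, 4], [5]].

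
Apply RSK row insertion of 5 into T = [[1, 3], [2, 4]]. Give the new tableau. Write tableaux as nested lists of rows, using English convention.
[[1, 3, 5], [2, 4]]

5 is larger than every entry of row 1, so it is appended to row 1. The new tableau is [[1, 3, 5], [2, 4]].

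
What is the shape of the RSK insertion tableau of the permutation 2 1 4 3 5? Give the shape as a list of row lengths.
Row-insert each entry into an empty tableau.

After inserting 2: P = [[2]].
After inserting 1: P = [[1], [2]].
After inserting 4: P = [[1, 4], [2]].
After inserting 3: P = [[1, 3], [2, 4]].
After inserting 5: P = [[1, 3, 5], [2, 4]].

The final insertion tableau P = [[1, 3, 5], [2, 4]] has shape [3, 2].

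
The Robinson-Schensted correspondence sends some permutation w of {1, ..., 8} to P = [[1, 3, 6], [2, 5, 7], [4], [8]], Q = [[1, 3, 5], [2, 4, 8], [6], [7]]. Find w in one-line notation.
Reverse the RSK construction: for i from n down to 1, find the cell of Q containing i, remove the entry at that cell from P, and reverse-bump it up through P; the value ejected from row 1 is w(i).

Step i=8: Q has 8 at row 2, column 3; remove 7 from row 2 of P and reverse-bump: 7 enters row 1 and ejects 6. So w(8) = 6. P is now [[1, 3, 7], [2, 5], [4], [8]].
Step i=7: Q has 7 at row 4, column 1; remove 8 from row 4 of P and reverse-bump: 8 enters row 3 and ejects 4; 4 enters row 2 and ejects 2; 2 enters row 1 and ejects 1. So w(7) = 1. P is now [[2, 3, 7], [4, 5], [8]].
Step i=6: Q has 6 at row 3, column 1; remove 8 from row 3 of P and reverse-bump: 8 enters row 2 and ejects 5; 5 enters row 1 and ejects 3. So w(6) = 3. P is now [[2, 5, 7], [4, 8]].
Step i=5: Q has 5 at row 1, column 3; remove that cell from P, ejecting 7. So w(5) = 7. P is now [[2, 5], [4, 8]].
Step i=4: Q has 4 at row 2, column 2; remove 8 from row 2 of P and reverse-bump: 8 enters row 1 and ejects 5. So w(4) = 5. P is now [[2, 8], [4]].
Step i=3: Q has 3 at row 1, column 2; remove that cell from P, ejecting 8. So w(3) = 8. P is now [[2], [4]].
Step i=2: Q has 2 at row 2, column 1; remove 4 from row 2 of P and reverse-bump: 4 enters row 1 and ejects 2. So w(2) = 2. P is now [[4]].
Step i=1: Q has 1 at row 1, column 1; remove that cell from P, ejecting 4. So w(1) = 4. P is now [].

So w = 4 2 8 5 7 3 1 6.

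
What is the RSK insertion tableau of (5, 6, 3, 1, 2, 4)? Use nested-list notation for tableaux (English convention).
P = [[1, 2, 4], [3, 6], [5]]

After inserting 5: P = [[5]].
After inserting 6: P = [[5, 6]].
After inserting 3: P = [[3, 6], [5]].
After inserting 1: P = [[1, 6], [3], [5]].
After inserting 2: P = [[1, 2], [3, 6], [5]].
After inserting 4: P = [[1, 2, 4], [3, 6], [5]].

So P = [[1, 2, 4], [3, 6], [5]].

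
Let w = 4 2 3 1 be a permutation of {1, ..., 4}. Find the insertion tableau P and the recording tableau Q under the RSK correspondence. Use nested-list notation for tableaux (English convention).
P = [[1, 3], [2], [4]], Q = [[1, 3], [2], [4]]

Insert each entry of the permutation into P by Schensted row insertion, recording in Q the position of each new cell.

Insert 4: appended to row 1. P = [[4]], Q = [[1]].
Insert 2: 2 bumps 4 from row 1; 4 starts row 2. P = [[2], [4]], Q = [[1], [2]].
Insert 3: appended to row 1. P = [[2, 3], [4]], Q = [[1, 3], [2]].
Insert 1: 1 bumps 2 from row 1; 2 bumps 4 from row 2; 4 starts row 3. P = [[1, 3], [2], [4]], Q = [[1, 3], [2], [4]].

So P = [[1, 3], [2], [4]], Q = [[1, 3], [2], [4]].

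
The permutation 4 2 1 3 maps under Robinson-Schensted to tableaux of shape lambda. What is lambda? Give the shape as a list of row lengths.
[2, 1, 1]

Row-insert each entry into an empty tableau.

After inserting 4: P = [[4]].
After inserting 2: P = [[2], [4]].
After inserting 1: P = [[1], [2], [4]].
After inserting 3: P = [[1, 3], [2], [4]].

The final insertion tableau P = [[1, 3], [2], [4]] has shape [2, 1, 1].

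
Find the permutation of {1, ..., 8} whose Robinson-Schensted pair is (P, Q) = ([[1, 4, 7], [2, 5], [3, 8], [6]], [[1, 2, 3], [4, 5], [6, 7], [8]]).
Reverse the RSK construction: for i from n down to 1, find the cell of Q containing i, remove the entry at that cell from P, and reverse-bump it up through P; the value ejected from row 1 is w(i).

Step i=8: Q has 8 at row 4, column 1; remove 6 from row 4 of P and reverse-bump: 6 enters row 3 and ejects 3; 3 enters row 2 and ejects 2; 2 enters row 1 and ejects 1. So w(8) = 1. P is now [[2, 4, 7], [3, 5], [6, 8]].
Step i=7: Q has 7 at row 3, column 2; remove 8 from row 3 of P and reverse-bump: 8 enters row 2 and ejects 5; 5 enters row 1 and ejects 4. So w(7) = 4. P is now [[2, 5, 7], [3, 8], [6]].
Step i=6: Q has 6 at row 3, column 1; remove 6 from row 3 of P and reverse-bump: 6 enters row 2 and ejects 3; 3 enters row 1 and ejects 2. So w(6) = 2. P is now [[3, 5, 7], [6, 8]].
Step i=5: Q has 5 at row 2, column 2; remove 8 from row 2 of P and reverse-bump: 8 enters row 1 and ejects 7. So w(5) = 7. P is now [[3, 5, 8], [6]].
Step i=4: Q has 4 at row 2, column 1; remove 6 from row 2 of P and reverse-bump: 6 enters row 1 and ejects 5. So w(4) = 5. P is now [[3, 6, 8]].
Step i=3: Q has 3 at row 1, column 3; remove that cell from P, ejecting 8. So w(3) = 8. P is now [[3, 6]].
Step i=2: Q has 2 at row 1, column 2; remove that cell from P, ejecting 6. So w(2) = 6. P is now [[3]].
Step i=1: Q has 1 at row 1, column 1; remove that cell from P, ejecting 3. So w(1) = 3. P is now [].

So w = 3 6 8 5 7 2 4 1.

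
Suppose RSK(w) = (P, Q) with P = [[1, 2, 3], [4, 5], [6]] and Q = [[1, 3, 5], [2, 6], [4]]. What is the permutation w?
Reverse the RSK construction: for i from n down to 1, find the cell of Q containing i, remove the entry at that cell from P, and reverse-bump it up through P; the value ejected from row 1 is w(i).

Step i=6: Q has 6 at row 2, column 2; remove 5 from row 2 of P and reverse-bump: 5 enters row 1 and ejects 3. So w(6) = 3. P is now [[1, 2, 5], [4], [6]].
Step i=5: Q has 5 at row 1, column 3; remove that cell from P, ejecting 5. So w(5) = 5. P is now [[1, 2], [4], [6]].
Step i=4: Q has 4 at row 3, column 1; remove 6 from row 3 of P and reverse-bump: 6 enters row 2 and ejects 4; 4 enters row 1 and ejects 2. So w(4) = 2. P is now [[1, 4], [6]].
Step i=3: Q has 3 at row 1, column 2; remove that cell from P, ejecting 4. So w(3) = 4. P is now [[1], [6]].
Step i=2: Q has 2 at row 2, column 1; remove 6 from row 2 of P and reverse-bump: 6 enters row 1 and ejects 1. So w(2) = 1. P is now [[6]].
Step i=1: Q has 1 at row 1, column 1; remove that cell from P, ejecting 6. So w(1) = 6. P is now [].

So w = 6 1 4 2 5 3.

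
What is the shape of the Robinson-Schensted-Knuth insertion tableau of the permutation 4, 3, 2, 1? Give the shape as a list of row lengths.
Row-insert each entry into an empty tableau.

After inserting 4: P = [[4]].
After inserting 3: P = [[3], [4]].
After inserting 2: P = [[2], [3], [4]].
After inserting 1: P = [[1], [2], [3], [4]].

The final insertion tableau P = [[1], [2], [3], [4]] has shape [1, 1, 1, 1].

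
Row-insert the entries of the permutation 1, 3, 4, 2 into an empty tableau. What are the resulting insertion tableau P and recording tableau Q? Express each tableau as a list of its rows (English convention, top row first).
Insert each entry of the permutation into P by Schensted row insertion, recording in Q the position of each new cell.

Insert 1: appended to row 1. P = [[1]].
Insert 3: appended to row 1. P = [[1, 3]].
Insert 4: appended to row 1. P = [[1, 3, 4]].
Insert 2: 2 bumps 3 from row 1; 3 starts row 2. P = [[1, 2, 4], [3]].

So P = [[1, 2, 4], [3]], Q = [[1, 2, 3], [4]].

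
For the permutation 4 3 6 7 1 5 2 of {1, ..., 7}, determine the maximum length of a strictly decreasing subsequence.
3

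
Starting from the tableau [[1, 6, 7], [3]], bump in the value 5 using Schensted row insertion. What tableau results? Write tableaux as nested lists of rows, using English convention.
[[1, 5, 7], [3, 6]]

In row 1, 5 replaces 6 (the leftmost entry greater than 5); 6 is bumped to row 2. 6 is appended to row 2. The new tableau is [[1, 5, 7], [3, 6]].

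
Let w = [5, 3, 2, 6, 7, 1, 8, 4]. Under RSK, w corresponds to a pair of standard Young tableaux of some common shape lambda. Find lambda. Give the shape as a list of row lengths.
Row-insert each entry into an empty tableau.

After inserting 5: P = [[5]].
After inserting 3: P = [[3], [5]].
After inserting 2: P = [[2], [3], [5]].
After inserting 6: P = [[2, 6], [3], [5]].
After inserting 7: P = [[2, 6, 7], [3], [5]].
After inserting 1: P = [[1, 6, 7], [2], [3], [5]].
After inserting 8: P = [[1, 6, 7, 8], [2], [3], [5]].
After inserting 4: P = [[1, 4, 7, 8], [2, 6], [3], [5]].

The final insertion tableau P = [[1, 4, 7, 8], [2, 6], [3], [5]] has shape [4, 2, 1, 1].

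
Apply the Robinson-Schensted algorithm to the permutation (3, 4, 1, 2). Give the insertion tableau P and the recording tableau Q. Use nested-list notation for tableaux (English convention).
Insert each entry of the permutation into P by Schensted row insertion, recording in Q the position of each new cell.

Insert 3: appended to row 1. P = [[3]].
Insert 4: appended to row 1. P = [[3, 4]].
Insert 1: 1 bumps 3 from row 1; 3 starts row 2. P = [[1, 4], [3]].
Insert 2: 2 bumps 4 from row 1; 4 appends to row 2. P = [[1, 2], [3, 4]].

So P = [[1, 2], [3, 4]], Q = [[1, 2], [3, 4]].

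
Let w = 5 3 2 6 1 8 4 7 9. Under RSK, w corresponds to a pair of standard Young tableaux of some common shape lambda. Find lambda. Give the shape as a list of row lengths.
[4, 3, 1, 1]

Row-insert each entry into an empty tableau.

After inserting 5: P = [[5]].
After inserting 3: P = [[3], [5]].
After inserting 2: P = [[2], [3], [5]].
After inserting 6: P = [[2, 6], [3], [5]].
After inserting 1: P = [[1, 6], [2], [3], [5]].
After inserting 8: P = [[1, 6, 8], [2], [3], [5]].
After inserting 4: P = [[1, 4, 8], [2, 6], [3], [5]].
After inserting 7: P = [[1, 4, 7], [2, 6, 8], [3], [5]].
After inserting 9: P = [[1, 4, 7, 9], [2, 6, 8], [3], [5]].

The final insertion tableau P = [[1, 4, 7, 9], [2, 6, 8], [3], [5]] has shape [4, 3, 1, 1].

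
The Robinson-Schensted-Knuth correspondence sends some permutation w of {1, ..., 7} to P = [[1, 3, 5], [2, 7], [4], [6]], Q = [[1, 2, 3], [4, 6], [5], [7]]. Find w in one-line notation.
Reverse the RSK construction: for i from n down to 1, find the cell of Q containing i, remove the entry at that cell from P, and reverse-bump it up through P; the value ejected from row 1 is w(i).

Step i=7: Q has 7 at row 4, column 1; remove 6 from row 4 of P and reverse-bump: 6 enters row 3 and ejects 4; 4 enters row 2 and ejects 2; 2 enters row 1 and ejects 1. So w(7) = 1. P is now [[2, 3, 5], [4, 7], [6]].
Step i=6: Q has 6 at row 2, column 2; remove 7 from row 2 of P and reverse-bump: 7 enters row 1 and ejects 5. So w(6) = 5. P is now [[2, 3, 7], [4], [6]].
Step i=5: Q has 5 at row 3, column 1; remove 6 from row 3 of P and reverse-bump: 6 enters row 2 and ejects 4; 4 enters row 1 and ejects 3. So w(5) = 3. P is now [[2, 4, 7], [6]].
Step i=4: Q has 4 at row 2, column 1; remove 6 from row 2 of P and reverse-bump: 6 enters row 1 and ejects 4. So w(4) = 4. P is now [[2, 6, 7]].
Step i=3: Q has 3 at row 1, column 3; remove that cell from P, ejecting 7. So w(3) = 7. P is now [[2, 6]].
Step i=2: Q has 2 at row 1, column 2; remove that cell from P, ejecting 6. So w(2) = 6. P is now [[2]].
Step i=1: Q has 1 at row 1, column 1; remove that cell from P, ejecting 2. So w(1) = 2. P is now [].

So w = 2 6 7 4 3 5 1.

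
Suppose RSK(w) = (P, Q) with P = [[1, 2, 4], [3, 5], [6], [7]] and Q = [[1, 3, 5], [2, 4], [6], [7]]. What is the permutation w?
Reverse RSK: for i = n, n-1, ..., 1, locate i in Q, remove the corresponding corner cell from P, and reverse-bump its entry up through P; the value ejected from row 1 is w(i).

So w = 3 1 7 2 6 5 4.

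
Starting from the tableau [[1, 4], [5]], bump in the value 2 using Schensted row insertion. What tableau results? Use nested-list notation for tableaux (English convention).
In row 1, 2 replaces 4 (the leftmost entry greater than 2); 4 is bumped to row 2. In row 2, 4 replaces 5 (the leftmost entry greater than 4); 5 is bumped to row 3. 5 starts a new row 3. The new tableau is [[1, 2], [4], [5]].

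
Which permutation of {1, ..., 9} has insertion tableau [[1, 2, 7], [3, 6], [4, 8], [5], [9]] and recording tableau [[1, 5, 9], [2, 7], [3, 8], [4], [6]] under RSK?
Reverse the RSK construction: for i from n down to 1, find the cell of Q containing i, remove the entry at that cell from P, and reverse-bump it up through P; the value ejected from row 1 is w(i).

Step i=9: Q has 9 at row 1, column 3; remove that cell from P, ejecting 7. So w(9) = 7. P is now [[1, 2], [3, 6], [4, 8], [5], [9]].
Step i=8: Q has 8 at row 3, column 2; remove 8 from row 3 of P and reverse-bump: 8 enters row 2 and ejects 6; 6 enters row 1 and ejects 2. So w(8) = 2. P is now [[1, 6], [3, 8], [4], [5], [9]].
Step i=7: Q has 7 at row 2, column 2; remove 8 from row 2 of P and reverse-bump: 8 enters row 1 and ejects 6. So w(7) = 6. P is now [[1, 8], [3], [4], [5], [9]].
Step i=6: Q has 6 at row 5, column 1; remove 9 from row 5 of P and reverse-bump: 9 enters row 4 and ejects 5; 5 enters row 3 and ejects 4; 4 enters row 2 and ejects 3; 3 enters row 1 and ejects 1. So w(6) = 1. P is now [[3, 8], [4], [5], [9]].
Step i=5: Q has 5 at row 1, column 2; remove that cell from P, ejecting 8. So w(5) = 8. P is now [[3], [4], [5], [9]].
Step i=4: Q has 4 at row 4, column 1; remove 9 from row 4 of P and reverse-bump: 9 enters row 3 and ejects 5; 5 enters row 2 and ejects 4; 4 enters row 1 and ejects 3. So w(4) = 3. P is now [[4], [5], [9]].
Step i=3: Q has 3 at row 3, column 1; remove 9 from row 3 of P and reverse-bump: 9 enters row 2 and ejects 5; 5 enters row 1 and ejects 4. So w(3) = 4. P is now [[5], [9]].
Step i=2: Q has 2 at row 2, column 1; remove 9 from row 2 of P and reverse-bump: 9 enters row 1 and ejects 5. So w(2) = 5. P is now [[9]].
Step i=1: Q has 1 at row 1, column 1; remove that cell from P, ejecting 9. So w(1) = 9. P is now [].

So w = 9 5 4 3 8 1 6 2 7.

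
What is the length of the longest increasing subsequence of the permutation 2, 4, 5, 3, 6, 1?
4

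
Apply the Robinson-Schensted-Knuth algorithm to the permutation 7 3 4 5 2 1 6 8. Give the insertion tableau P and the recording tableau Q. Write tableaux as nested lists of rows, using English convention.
Insert each entry of the permutation into P by Schensted row insertion, recording in Q the position of each new cell.

Insert 7: appended to row 1. P = [[7]].
Insert 3: 3 bumps 7 from row 1; 7 starts row 2. P = [[3], [7]].
Insert 4: appended to row 1. P = [[3, 4], [7]].
Insert 5: appended to row 1. P = [[3, 4, 5], [7]].
Insert 2: 2 bumps 3 from row 1; 3 bumps 7 from row 2; 7 starts row 3. P = [[2, 4, 5], [3], [7]].
Insert 1: 1 bumps 2 from row 1; 2 bumps 3 from row 2; 3 bumps 7 from row 3; 7 starts row 4. P = [[1, 4, 5], [2], [3], [7]].
Insert 6: appended to row 1. P = [[1, 4, 5, 6], [2], [3], [7]].
Insert 8: appended to row 1. P = [[1, 4, 5, 6, 8], [2], [3], [7]].

So P = [[1, 4, 5, 6, 8], [2], [3], [7]], Q = [[1, 3, 4, 7, 8], [2], [5], [6]].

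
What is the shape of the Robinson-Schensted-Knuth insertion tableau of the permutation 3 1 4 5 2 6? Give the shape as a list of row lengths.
RSK row insertion gives P = [[1, 2, 5, 6], [3, 4]], which has shape [4, 2].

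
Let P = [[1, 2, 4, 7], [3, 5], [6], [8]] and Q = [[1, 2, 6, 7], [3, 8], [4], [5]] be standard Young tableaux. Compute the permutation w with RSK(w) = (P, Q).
Reverse the RSK construction: for i from n down to 1, find the cell of Q containing i, remove the entry at that cell from P, and reverse-bump it up through P; the value ejected from row 1 is w(i).

Step i=8: Q has 8 at row 2, column 2; remove 5 from row 2 of P and reverse-bump: 5 enters row 1 and ejects 4. So w(8) = 4. P is now [[1, 2, 5, 7], [3], [6], [8]].
Step i=7: Q has 7 at row 1, column 4; remove that cell from P, ejecting 7. So w(7) = 7. P is now [[1, 2, 5], [3], [6], [8]].
Step i=6: Q has 6 at row 1, column 3; remove that cell from P, ejecting 5. So w(6) = 5. P is now [[1, 2], [3], [6], [8]].
Step i=5: Q has 5 at row 4, column 1; remove 8 from row 4 of P and reverse-bump: 8 enters row 3 and ejects 6; 6 enters row 2 and ejects 3; 3 enters row 1 and ejects 2. So w(5) = 2. P is now [[1, 3], [6], [8]].
Step i=4: Q has 4 at row 3, column 1; remove 8 from row 3 of P and reverse-bump: 8 enters row 2 and ejects 6; 6 enters row 1 and ejects 3. So w(4) = 3. P is now [[1, 6], [8]].
Step i=3: Q has 3 at row 2, column 1; remove 8 from row 2 of P and reverse-bump: 8 enters row 1 and ejects 6. So w(3) = 6. P is now [[1, 8]].
Step i=2: Q has 2 at row 1, column 2; remove that cell from P, ejecting 8. So w(2) = 8. P is now [[1]].
Step i=1: Q has 1 at row 1, column 1; remove that cell from P, ejecting 1. So w(1) = 1. P is now [].

So w = 1 8 6 3 2 5 7 4.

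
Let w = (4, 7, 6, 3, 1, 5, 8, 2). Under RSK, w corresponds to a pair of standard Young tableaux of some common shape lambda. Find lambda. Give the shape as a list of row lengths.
[3, 2, 2, 1]

Row-insert each entry into an empty tableau.

After inserting 4: P = [[4]].
After inserting 7: P = [[4, 7]].
After inserting 6: P = [[4, 6], [7]].
After inserting 3: P = [[3, 6], [4], [7]].
After inserting 1: P = [[1, 6], [3], [4], [7]].
After inserting 5: P = [[1, 5], [3, 6], [4], [7]].
After inserting 8: P = [[1, 5, 8], [3, 6], [4], [7]].
After inserting 2: P = [[1, 2, 8], [3, 5], [4, 6], [7]].

The final insertion tableau P = [[1, 2, 8], [3, 5], [4, 6], [7]] has shape [3, 2, 2, 1].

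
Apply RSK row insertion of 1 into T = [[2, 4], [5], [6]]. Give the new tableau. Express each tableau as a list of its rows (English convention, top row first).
In row 1, 1 replaces 2 (the leftmost entry greater than 1); 2 is bumped to row 2. In row 2, 2 replaces 5 (the leftmost entry greater than 2); 5 is bumped to row 3. In row 3, 5 replaces 6 (the leftmost entry greater than 5); 6 is bumped to row 4. 6 starts a new row 4. The new tableau is [[1, 4], [2], [5], [6]].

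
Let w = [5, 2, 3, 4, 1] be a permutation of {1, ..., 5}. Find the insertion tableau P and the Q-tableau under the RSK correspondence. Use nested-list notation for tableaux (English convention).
Insert each entry of the permutation into P by Schensted row insertion, recording in Q the position of each new cell.

Insert 5: appended to row 1. P = [[5]].
Insert 2: 2 bumps 5 from row 1; 5 starts row 2. P = [[2], [5]].
Insert 3: appended to row 1. P = [[2, 3], [5]].
Insert 4: appended to row 1. P = [[2, 3, 4], [5]].
Insert 1: 1 bumps 2 from row 1; 2 bumps 5 from row 2; 5 starts row 3. P = [[1, 3, 4], [2], [5]].

So P = [[1, 3, 4], [2], [5]], Q = [[1, 3, 4], [2], [5]].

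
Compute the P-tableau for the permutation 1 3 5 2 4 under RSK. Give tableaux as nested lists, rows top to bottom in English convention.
P = [[1, 2, 4], [3, 5]]

Insert 1: appended to row 1. P = [[1]].
Insert 3: appended to row 1. P = [[1, 3]].
Insert 5: appended to row 1. P = [[1, 3, 5]].
Insert 2: 2 bumps 3 from row 1; 3 starts row 2. P = [[1, 2, 5], [3]].
Insert 4: 4 bumps 5 from row 1; 5 appends to row 2. P = [[1, 2, 4], [3, 5]].

So P = [[1, 2, 4], [3, 5]].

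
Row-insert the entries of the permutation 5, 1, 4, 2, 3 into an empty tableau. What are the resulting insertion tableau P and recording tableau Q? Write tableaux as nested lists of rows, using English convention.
Insert each entry of the permutation into P by Schensted row insertion, recording in Q the position of each new cell.

Insert 5: appended to row 1. P = [[5]].
Insert 1: 1 bumps 5 from row 1; 5 starts row 2. P = [[1], [5]].
Insert 4: appended to row 1. P = [[1, 4], [5]].
Insert 2: 2 bumps 4 from row 1; 4 bumps 5 from row 2; 5 starts row 3. P = [[1, 2], [4], [5]].
Insert 3: appended to row 1. P = [[1, 2, 3], [4], [5]].

So P = [[1, 2, 3], [4], [5]], Q = [[1, 3, 5], [2], [4]].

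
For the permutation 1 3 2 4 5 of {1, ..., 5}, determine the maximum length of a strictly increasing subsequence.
4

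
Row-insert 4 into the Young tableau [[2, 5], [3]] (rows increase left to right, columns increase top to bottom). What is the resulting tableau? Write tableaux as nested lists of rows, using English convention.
In row 1, 4 replaces 5 (the leftmost entry greater than 4); 5 is bumped to row 2. 5 is appended to row 2. The new tableau is [[2, 4], [3, 5]].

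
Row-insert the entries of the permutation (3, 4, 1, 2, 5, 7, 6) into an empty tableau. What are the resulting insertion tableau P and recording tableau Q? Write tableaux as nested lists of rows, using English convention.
Insert each entry of the permutation into P by Schensted row insertion, recording in Q the position of each new cell.

Insert 3: appended to row 1. P = [[3]].
Insert 4: appended to row 1. P = [[3, 4]].
Insert 1: 1 bumps 3 from row 1; 3 starts row 2. P = [[1, 4], [3]].
Insert 2: 2 bumps 4 from row 1; 4 appends to row 2. P = [[1, 2], [3, 4]].
Insert 5: appended to row 1. P = [[1, 2, 5], [3, 4]].
Insert 7: appended to row 1. P = [[1, 2, 5, 7], [3, 4]].
Insert 6: 6 bumps 7 from row 1; 7 appends to row 2. P = [[1, 2, 5, 6], [3, 4, 7]].

So P = [[1, 2, 5, 6], [3, 4, 7]], Q = [[1, 2, 5, 6], [3, 4, 7]].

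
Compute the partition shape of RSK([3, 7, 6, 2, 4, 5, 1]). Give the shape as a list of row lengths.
Row-insert each entry into an empty tableau.

After inserting 3: P = [[3]].
After inserting 7: P = [[3, 7]].
After inserting 6: P = [[3, 6], [7]].
After inserting 2: P = [[2, 6], [3], [7]].
After inserting 4: P = [[2, 4], [3, 6], [7]].
After inserting 5: P = [[2, 4, 5], [3, 6], [7]].
After inserting 1: P = [[1, 4, 5], [2, 6], [3], [7]].

The final insertion tableau P = [[1, 4, 5], [2, 6], [3], [7]] has shape [3, 2, 1, 1].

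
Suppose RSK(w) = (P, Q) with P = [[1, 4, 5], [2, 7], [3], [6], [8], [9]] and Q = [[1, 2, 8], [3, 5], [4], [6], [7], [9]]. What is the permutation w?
6 9 8 3 7 4 2 5 1

Reverse the RSK construction: for i from n down to 1, find the cell of Q containing i, remove the entry at that cell from P, and reverse-bump it up through P; the value ejected from row 1 is w(i).

Step i=9: Q has 9 at row 6, column 1; remove 9 from row 6 of P and reverse-bump: 9 enters row 5 and ejects 8; 8 enters row 4 and ejects 6; 6 enters row 3 and ejects 3; 3 enters row 2 and ejects 2; 2 enters row 1 and ejects 1. So w(9) = 1. P is now [[2, 4, 5], [3, 7], [6], [8], [9]].
Step i=8: Q has 8 at row 1, column 3; remove that cell from P, ejecting 5. So w(8) = 5. P is now [[2, 4], [3, 7], [6], [8], [9]].
Step i=7: Q has 7 at row 5, column 1; remove 9 from row 5 of P and reverse-bump: 9 enters row 4 and ejects 8; 8 enters row 3 and ejects 6; 6 enters row 2 and ejects 3; 3 enters row 1 and ejects 2. So w(7) = 2. P is now [[3, 4], [6, 7], [8], [9]].
Step i=6: Q has 6 at row 4, column 1; remove 9 from row 4 of P and reverse-bump: 9 enters row 3 and ejects 8; 8 enters row 2 and ejects 7; 7 enters row 1 and ejects 4. So w(6) = 4. P is now [[3, 7], [6, 8], [9]].
Step i=5: Q has 5 at row 2, column 2; remove 8 from row 2 of P and reverse-bump: 8 enters row 1 and ejects 7. So w(5) = 7. P is now [[3, 8], [6], [9]].
Step i=4: Q has 4 at row 3, column 1; remove 9 from row 3 of P and reverse-bump: 9 enters row 2 and ejects 6; 6 enters row 1 and ejects 3. So w(4) = 3. P is now [[6, 8], [9]].
Step i=3: Q has 3 at row 2, column 1; remove 9 from row 2 of P and reverse-bump: 9 enters row 1 and ejects 8. So w(3) = 8. P is now [[6, 9]].
Step i=2: Q has 2 at row 1, column 2; remove that cell from P, ejecting 9. So w(2) = 9. P is now [[6]].
Step i=1: Q has 1 at row 1, column 1; remove that cell from P, ejecting 6. So w(1) = 6. P is now [].

So w = 6 9 8 3 7 4 2 5 1.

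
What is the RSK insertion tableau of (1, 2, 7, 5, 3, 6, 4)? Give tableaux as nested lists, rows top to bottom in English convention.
Insert 1: appended to row 1. P = [[1]].
Insert 2: appended to row 1. P = [[1, 2]].
Insert 7: appended to row 1. P = [[1, 2, 7]].
Insert 5: 5 bumps 7 from row 1; 7 starts row 2. P = [[1, 2, 5], [7]].
Insert 3: 3 bumps 5 from row 1; 5 bumps 7 from row 2; 7 starts row 3. P = [[1, 2, 3], [5], [7]].
Insert 6: appended to row 1. P = [[1, 2, 3, 6], [5], [7]].
Insert 4: 4 bumps 6 from row 1; 6 appends to row 2. P = [[1, 2, 3, 4], [5, 6], [7]].

So P = [[1, 2, 3, 4], [5, 6], [7]].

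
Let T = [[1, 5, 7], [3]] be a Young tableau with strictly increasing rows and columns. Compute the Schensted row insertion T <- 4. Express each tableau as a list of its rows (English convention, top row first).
In row 1, 4 replaces 5 (the leftmost entry greater than 4); 5 is bumped to row 2. 5 is appended to row 2. The new tableau is [[1, 4, 7], [3, 5]].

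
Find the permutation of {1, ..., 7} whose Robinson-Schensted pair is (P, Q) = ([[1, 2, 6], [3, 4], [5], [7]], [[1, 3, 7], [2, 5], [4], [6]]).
7 3 5 1 4 2 6

Reverse the RSK construction: for i from n down to 1, find the cell of Q containing i, remove the entry at that cell from P, and reverse-bump it up through P; the value ejected from row 1 is w(i).

Step i=7: Q has 7 at row 1, column 3; remove that cell from P, ejecting 6. So w(7) = 6. P is now [[1, 2], [3, 4], [5], [7]].
Step i=6: Q has 6 at row 4, column 1; remove 7 from row 4 of P and reverse-bump: 7 enters row 3 and ejects 5; 5 enters row 2 and ejects 4; 4 enters row 1 and ejects 2. So w(6) = 2. P is now [[1, 4], [3, 5], [7]].
Step i=5: Q has 5 at row 2, column 2; remove 5 from row 2 of P and reverse-bump: 5 enters row 1 and ejects 4. So w(5) = 4. P is now [[1, 5], [3], [7]].
Step i=4: Q has 4 at row 3, column 1; remove 7 from row 3 of P and reverse-bump: 7 enters row 2 and ejects 3; 3 enters row 1 and ejects 1. So w(4) = 1. P is now [[3, 5], [7]].
Step i=3: Q has 3 at row 1, column 2; remove that cell from P, ejecting 5. So w(3) = 5. P is now [[3], [7]].
Step i=2: Q has 2 at row 2, column 1; remove 7 from row 2 of P and reverse-bump: 7 enters row 1 and ejects 3. So w(2) = 3. P is now [[7]].
Step i=1: Q has 1 at row 1, column 1; remove that cell from P, ejecting 7. So w(1) = 7. P is now [].

So w = 7 3 5 1 4 2 6.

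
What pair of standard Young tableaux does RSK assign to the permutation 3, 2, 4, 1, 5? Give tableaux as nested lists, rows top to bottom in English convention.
Insert each entry of the permutation into P by Schensted row insertion, recording in Q the position of each new cell.

Insert 3: appended to row 1. P = [[3]].
Insert 2: 2 bumps 3 from row 1; 3 starts row 2. P = [[2], [3]].
Insert 4: appended to row 1. P = [[2, 4], [3]].
Insert 1: 1 bumps 2 from row 1; 2 bumps 3 from row 2; 3 starts row 3. P = [[1, 4], [2], [3]].
Insert 5: appended to row 1. P = [[1, 4, 5], [2], [3]].

So P = [[1, 4, 5], [2], [3]], Q = [[1, 3, 5], [2], [4]].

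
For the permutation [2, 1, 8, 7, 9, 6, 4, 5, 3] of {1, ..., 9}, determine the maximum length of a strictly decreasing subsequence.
5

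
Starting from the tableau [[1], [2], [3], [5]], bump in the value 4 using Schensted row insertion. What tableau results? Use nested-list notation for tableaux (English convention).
[[1, 4], [2], [3], [5]]

4 is larger than every entry of row 1, so it is appended to row 1. The new tableau is [[1, 4], [2], [3], [5]].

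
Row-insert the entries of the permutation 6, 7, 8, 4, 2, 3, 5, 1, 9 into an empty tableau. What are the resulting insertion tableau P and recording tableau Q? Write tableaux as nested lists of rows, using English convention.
Insert each entry of the permutation into P by Schensted row insertion, recording in Q the position of each new cell.

After inserting 6: P = [[6]].
After inserting 7: P = [[6, 7]].
After inserting 8: P = [[6, 7, 8]].
After inserting 4: P = [[4, 7, 8], [6]].
After inserting 2: P = [[2, 7, 8], [4], [6]].
After inserting 3: P = [[2, 3, 8], [4, 7], [6]].
After inserting 5: P = [[2, 3, 5], [4, 7, 8], [6]].
After inserting 1: P = [[1, 3, 5], [2, 7, 8], [4], [6]].
After inserting 9: P = [[1, 3, 5, 9], [2, 7, 8], [4], [6]].

So P = [[1, 3, 5, 9], [2, 7, 8], [4], [6]], Q = [[1, 2, 3, 9], [4, 6, 7], [5], [8]].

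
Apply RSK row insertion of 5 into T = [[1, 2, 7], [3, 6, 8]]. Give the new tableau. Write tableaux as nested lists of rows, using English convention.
In row 1, 5 replaces 7 (the leftmost entry greater than 5); 7 is bumped to row 2. In row 2, 7 replaces 8 (the leftmost entry greater than 7); 8 is bumped to row 3. 8 starts a new row 3. The new tableau is [[1, 2, 5], [3, 6, 7], [8]].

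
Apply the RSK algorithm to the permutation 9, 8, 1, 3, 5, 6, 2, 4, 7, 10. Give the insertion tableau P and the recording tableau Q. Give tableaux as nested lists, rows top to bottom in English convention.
P = [[1, 2, 4, 6, 7, 10], [3, 5], [8], [9]], Q = [[1, 4, 5, 6, 9, 10], [2, 8], [3], [7]]

Insert each entry of the permutation into P by Schensted row insertion, recording in Q the position of each new cell.

Insert 9: appended to row 1. P = [[9]].
Insert 8: 8 bumps 9 from row 1; 9 starts row 2. P = [[8], [9]].
Insert 1: 1 bumps 8 from row 1; 8 bumps 9 from row 2; 9 starts row 3. P = [[1], [8], [9]].
Insert 3: appended to row 1. P = [[1, 3], [8], [9]].
Insert 5: appended to row 1. P = [[1, 3, 5], [8], [9]].
Insert 6: appended to row 1. P = [[1, 3, 5, 6], [8], [9]].
Insert 2: 2 bumps 3 from row 1; 3 bumps 8 from row 2; 8 bumps 9 from row 3; 9 starts row 4. P = [[1, 2, 5, 6], [3], [8], [9]].
Insert 4: 4 bumps 5 from row 1; 5 appends to row 2. P = [[1, 2, 4, 6], [3, 5], [8], [9]].
Insert 7: appended to row 1. P = [[1, 2, 4, 6, 7], [3, 5], [8], [9]].
Insert 10: appended to row 1. P = [[1, 2, 4, 6, 7, 10], [3, 5], [8], [9]].

So P = [[1, 2, 4, 6, 7, 10], [3, 5], [8], [9]], Q = [[1, 4, 5, 6, 9, 10], [2, 8], [3], [7]].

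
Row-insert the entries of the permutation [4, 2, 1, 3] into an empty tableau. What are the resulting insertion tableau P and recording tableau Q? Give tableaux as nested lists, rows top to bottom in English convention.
Insert each entry of the permutation into P by Schensted row insertion, recording in Q the position of each new cell.

After inserting 4: P = [[4]].
After inserting 2: P = [[2], [4]].
After inserting 1: P = [[1], [2], [4]].
After inserting 3: P = [[1, 3], [2], [4]].

So P = [[1, 3], [2], [4]], Q = [[1, 4], [2], [3]].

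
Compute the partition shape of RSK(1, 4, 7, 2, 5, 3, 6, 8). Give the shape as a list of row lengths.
Row-insert each entry into an empty tableau.

After inserting 1: P = [[1]].
After inserting 4: P = [[1, 4]].
After inserting 7: P = [[1, 4, 7]].
After inserting 2: P = [[1, 2, 7], [4]].
After inserting 5: P = [[1, 2, 5], [4, 7]].
After inserting 3: P = [[1, 2, 3], [4, 5], [7]].
After inserting 6: P = [[1, 2, 3, 6], [4, 5], [7]].
After inserting 8: P = [[1, 2, 3, 6, 8], [4, 5], [7]].

The final insertion tableau P = [[1, 2, 3, 6, 8], [4, 5], [7]] has shape [5, 2, 1].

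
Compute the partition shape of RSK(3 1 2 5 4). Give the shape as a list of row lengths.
Row-insert each entry into an empty tableau.

After inserting 3: P = [[3]].
After inserting 1: P = [[1], [3]].
After inserting 2: P = [[1, 2], [3]].
After inserting 5: P = [[1, 2, 5], [3]].
After inserting 4: P = [[1, 2, 4], [3, 5]].

The final insertion tableau P = [[1, 2, 4], [3, 5]] has shape [3, 2].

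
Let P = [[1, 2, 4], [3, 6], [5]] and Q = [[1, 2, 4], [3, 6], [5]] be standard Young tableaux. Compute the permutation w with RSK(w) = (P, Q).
1 5 3 6 2 4

Reverse the RSK construction: for i from n down to 1, find the cell of Q containing i, remove the entry at that cell from P, and reverse-bump it up through P; the value ejected from row 1 is w(i).

Step i=6: Q has 6 at row 2, column 2; remove 6 from row 2 of P and reverse-bump: 6 enters row 1 and ejects 4. So w(6) = 4. P is now [[1, 2, 6], [3], [5]].
Step i=5: Q has 5 at row 3, column 1; remove 5 from row 3 of P and reverse-bump: 5 enters row 2 and ejects 3; 3 enters row 1 and ejects 2. So w(5) = 2. P is now [[1, 3, 6], [5]].
Step i=4: Q has 4 at row 1, column 3; remove that cell from P, ejecting 6. So w(4) = 6. P is now [[1, 3], [5]].
Step i=3: Q has 3 at row 2, column 1; remove 5 from row 2 of P and reverse-bump: 5 enters row 1 and ejects 3. So w(3) = 3. P is now [[1, 5]].
Step i=2: Q has 2 at row 1, column 2; remove that cell from P, ejecting 5. So w(2) = 5. P is now [[1]].
Step i=1: Q has 1 at row 1, column 1; remove that cell from P, ejecting 1. So w(1) = 1. P is now [].

So w = 1 5 3 6 2 4.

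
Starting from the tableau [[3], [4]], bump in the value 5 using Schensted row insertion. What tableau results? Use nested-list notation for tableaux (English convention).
[[3, 5], [4]]

5 is larger than every entry of row 1, so it is appended to row 1. The new tableau is [[3, 5], [4]].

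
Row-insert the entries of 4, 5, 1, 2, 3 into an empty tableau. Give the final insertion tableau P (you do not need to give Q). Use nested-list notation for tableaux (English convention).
Insert 4: appended to row 1. P = [[4]].
Insert 5: appended to row 1. P = [[4, 5]].
Insert 1: 1 bumps 4 from row 1; 4 starts row 2. P = [[1, 5], [4]].
Insert 2: 2 bumps 5 from row 1; 5 appends to row 2. P = [[1, 2], [4, 5]].
Insert 3: appended to row 1. P = [[1, 2, 3], [4, 5]].

So P = [[1, 2, 3], [4, 5]].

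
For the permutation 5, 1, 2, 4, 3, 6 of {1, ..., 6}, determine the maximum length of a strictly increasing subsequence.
4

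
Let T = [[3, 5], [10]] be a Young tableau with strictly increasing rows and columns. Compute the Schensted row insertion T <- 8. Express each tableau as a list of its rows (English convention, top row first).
8 is larger than every entry of row 1, so it is appended to row 1. The new tableau is [[3, 5, 8], [10]].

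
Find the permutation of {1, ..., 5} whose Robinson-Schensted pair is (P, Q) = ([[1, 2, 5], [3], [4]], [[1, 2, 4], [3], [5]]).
1 4 3 5 2

Reverse RSK: for i = n, n-1, ..., 1, locate i in Q, remove the corresponding corner cell from P, and reverse-bump its entry up through P; the value ejected from row 1 is w(i).

So w = 1 4 3 5 2.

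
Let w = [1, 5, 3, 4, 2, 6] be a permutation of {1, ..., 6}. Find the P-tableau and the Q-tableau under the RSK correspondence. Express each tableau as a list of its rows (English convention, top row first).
P = [[1, 2, 4, 6], [3], [5]], Q = [[1, 2, 4, 6], [3], [5]]

Insert each entry of the permutation into P by Schensted row insertion, recording in Q the position of each new cell.

Insert 1: appended to row 1. P = [[1]], Q = [[1]].
Insert 5: appended to row 1. P = [[1, 5]], Q = [[1, 2]].
Insert 3: 3 bumps 5 from row 1; 5 starts row 2. P = [[1, 3], [5]], Q = [[1, 2], [3]].
Insert 4: appended to row 1. P = [[1, 3, 4], [5]], Q = [[1, 2, 4], [3]].
Insert 2: 2 bumps 3 from row 1; 3 bumps 5 from row 2; 5 starts row 3. P = [[1, 2, 4], [3], [5]], Q = [[1, 2, 4], [3], [5]].
Insert 6: appended to row 1. P = [[1, 2, 4, 6], [3], [5]], Q = [[1, 2, 4, 6], [3], [5]].

So P = [[1, 2, 4, 6], [3], [5]], Q = [[1, 2, 4, 6], [3], [5]].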